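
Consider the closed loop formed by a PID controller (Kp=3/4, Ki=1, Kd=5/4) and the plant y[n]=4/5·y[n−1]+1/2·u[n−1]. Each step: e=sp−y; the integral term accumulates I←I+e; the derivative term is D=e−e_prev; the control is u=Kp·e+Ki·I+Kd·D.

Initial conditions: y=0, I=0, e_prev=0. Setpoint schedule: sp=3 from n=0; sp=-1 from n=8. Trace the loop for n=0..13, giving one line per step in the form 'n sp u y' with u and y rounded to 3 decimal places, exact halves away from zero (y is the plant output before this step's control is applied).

(exact arithmetic carried between steps; '≈' marks a value shown rounded to 6 d.p. or computed from one; I and e_prev carry over from the previous line; the table rounds u and y to 3 d.p., halves away from zero)
n=0: y=0, sp=3, e=sp−y=3; I=3, D=e−e_prev=3; u=3/4·3+1·3+5/4·3=9; next y=4/5·0+1/2·9=4.5
n=1: y=4.5, sp=3, e=sp−y=-1.5; I=1.5, D=e−e_prev=-4.5; u=3/4·(-1.5)+1·1.5+5/4·(-4.5)=-5.25; next y=4/5·4.5+1/2·(-5.25)=0.975
n=2: y=0.975, sp=3, e=sp−y=2.025; I=3.525, D=e−e_prev=3.525; u=3/4·2.025+1·3.525+5/4·3.525=9.45; next y=4/5·0.975+1/2·9.45=5.505
n=3: y=5.505, sp=3, e=sp−y=-2.505; I=1.02, D=e−e_prev=-4.53; u=3/4·(-2.505)+1·1.02+5/4·(-4.53)=-6.52125; next y=4/5·5.505+1/2·(-6.52125)=1.143375
n=4: y=1.143375, sp=3, e=sp−y=1.856625; I=2.876625, D=e−e_prev=4.361625; u=3/4·1.856625+1·2.876625+5/4·4.361625=9.721125; next y=4/5·1.143375+1/2·9.721125≈5.775263
n=5: y≈5.775263, sp=3, e=sp−y≈-2.775263; I≈0.101363, D=e−e_prev≈-4.631888; u=3/4·(-2.775263)+1·0.101363+5/4·(-4.631888)≈-7.769944; next y=4/5·5.775263+1/2·(-7.769944)≈0.735238
n=6: y≈0.735238, sp=3, e=sp−y≈2.264762; I≈2.366124, D=e−e_prev≈5.040024; u=3/4·2.264762+1·2.366124+5/4·5.040024≈10.364726; next y=4/5·0.735238+1/2·10.364726≈5.770554
n=7: y≈5.770554, sp=3, e=sp−y≈-2.770554; I≈-0.404429, D=e−e_prev≈-5.035316; u=3/4·(-2.770554)+1·(-0.404429)+5/4·(-5.035316)≈-8.776489; next y=4/5·5.770554+1/2·(-8.776489)≈0.228198
n=8: y≈0.228198, sp=-1, e=sp−y≈-1.228198; I≈-1.632628, D=e−e_prev≈1.542355; u=3/4·(-1.228198)+1·(-1.632628)+5/4·1.542355≈-0.625833; next y=4/5·0.228198+1/2·(-0.625833)≈-0.130358
n=9: y≈-0.130358, sp=-1, e=sp−y≈-0.869642; I≈-2.502270, D=e−e_prev≈0.358556; u=3/4·(-0.869642)+1·(-2.502270)+5/4·0.358556≈-2.706307; next y=4/5·(-0.130358)+1/2·(-2.706307)≈-1.457440
n=10: y≈-1.457440, sp=-1, e=sp−y≈0.457440; I≈-2.044831, D=e−e_prev≈1.327082; u=3/4·0.457440+1·(-2.044831)+5/4·1.327082≈-0.042899; next y=4/5·(-1.457440)+1/2·(-0.042899)≈-1.187401
n=11: y≈-1.187401, sp=-1, e=sp−y≈0.187401; I≈-1.857430, D=e−e_prev≈-0.270039; u=3/4·0.187401+1·(-1.857430)+5/4·(-0.270039)≈-2.054427; next y=4/5·(-1.187401)+1/2·(-2.054427)≈-1.977134
n=12: y≈-1.977134, sp=-1, e=sp−y≈0.977134; I≈-0.880295, D=e−e_prev≈0.789734; u=3/4·0.977134+1·(-0.880295)+5/4·0.789734≈0.839722; next y=4/5·(-1.977134)+1/2·0.839722≈-1.161846
n=13: y≈-1.161846, sp=-1, e=sp−y≈0.161846; I≈-0.718449, D=e−e_prev≈-0.815288; u=3/4·0.161846+1·(-0.718449)+5/4·(-0.815288)≈-1.616174; next y=4/5·(-1.161846)+1/2·(-1.616174)≈-1.737564

0 3 9.000 0.000
1 3 -5.250 4.500
2 3 9.450 0.975
3 3 -6.521 5.505
4 3 9.721 1.143
5 3 -7.770 5.775
6 3 10.365 0.735
7 3 -8.776 5.771
8 -1 -0.626 0.228
9 -1 -2.706 -0.130
10 -1 -0.043 -1.457
11 -1 -2.054 -1.187
12 -1 0.840 -1.977
13 -1 -1.616 -1.162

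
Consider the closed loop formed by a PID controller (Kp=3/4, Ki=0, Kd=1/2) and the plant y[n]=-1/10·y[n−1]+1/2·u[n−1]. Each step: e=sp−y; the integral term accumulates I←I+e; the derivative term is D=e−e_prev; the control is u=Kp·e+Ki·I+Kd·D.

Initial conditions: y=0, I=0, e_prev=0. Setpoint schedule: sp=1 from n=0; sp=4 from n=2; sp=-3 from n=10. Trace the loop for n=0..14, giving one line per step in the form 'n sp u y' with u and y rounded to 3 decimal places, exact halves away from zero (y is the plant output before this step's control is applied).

0 1 1.250 0.000
1 1 -0.031 0.625
2 4 4.910 -0.078
3 4 -0.118 2.463
4 4 4.613 -0.305
5 4 -0.074 2.337
6 4 4.507 -0.271
7 4 0.014 2.280
8 4 4.416 -0.221
9 4 0.102 2.230
10 -3 -4.420 -0.172
11 -3 0.405 -2.193
12 -3 -3.873 0.422
13 -3 0.434 -1.979
14 -3 -3.758 0.415

(exact arithmetic carried between steps; '≈' marks a value shown rounded to 6 d.p. or computed from one; I and e_prev carry over from the previous line; the table rounds u and y to 3 d.p., halves away from zero)
n=0: y=0, sp=1, e=sp−y=1; I=1, D=e−e_prev=1; u=3/4·1+0·1+1/2·1=1.25; next y=-1/10·0+1/2·1.25=0.625
n=1: y=0.625, sp=1, e=sp−y=0.375; I=1.375, D=e−e_prev=-0.625; u=3/4·0.375+0·1.375+1/2·(-0.625)=-0.03125; next y=-1/10·0.625+1/2·(-0.03125)=-0.078125
n=2: y=-0.078125, sp=4, e=sp−y=4.078125; I=5.453125, D=e−e_prev=3.703125; u=3/4·4.078125+0·5.453125+1/2·3.703125≈4.910156; next y=-1/10·(-0.078125)+1/2·4.910156≈2.462891
n=3: y≈2.462891, sp=4, e=sp−y≈1.537109; I≈6.990234, D=e−e_prev≈-2.541016; u=3/4·1.537109+0·6.990234+1/2·(-2.541016)≈-0.117676; next y=-1/10·2.462891+1/2·(-0.117676)≈-0.305127
n=4: y≈-0.305127, sp=4, e=sp−y≈4.305127; I≈11.295361, D=e−e_prev≈2.768018; u=3/4·4.305127+0·11.295361+1/2·2.768018≈4.612854; next y=-1/10·(-0.305127)+1/2·4.612854≈2.336940
n=5: y≈2.336940, sp=4, e=sp−y≈1.663060; I≈12.958422, D=e−e_prev≈-2.642067; u=3/4·1.663060+0·12.958422+1/2·(-2.642067)≈-0.073738; next y=-1/10·2.336940+1/2·(-0.073738)≈-0.270563
n=6: y≈-0.270563, sp=4, e=sp−y≈4.270563; I≈17.228985, D=e−e_prev≈2.607503; u=3/4·4.270563+0·17.228985+1/2·2.607503≈4.506674; next y=-1/10·(-0.270563)+1/2·4.506674≈2.280393
n=7: y≈2.280393, sp=4, e=sp−y≈1.719607; I≈18.948592, D=e−e_prev≈-2.550956; u=3/4·1.719607+0·18.948592+1/2·(-2.550956)≈0.014227; next y=-1/10·2.280393+1/2·0.014227≈-0.220926
n=8: y≈-0.220926, sp=4, e=sp−y≈4.220926; I≈23.169517, D=e−e_prev≈2.501319; u=3/4·4.220926+0·23.169517+1/2·2.501319≈4.416354; next y=-1/10·(-0.220926)+1/2·4.416354≈2.230269
n=9: y≈2.230269, sp=4, e=sp−y≈1.769731; I≈24.939248, D=e−e_prev≈-2.451195; u=3/4·1.769731+0·24.939248+1/2·(-2.451195)≈0.101700; next y=-1/10·2.230269+1/2·0.101700≈-0.172177
n=10: y≈-0.172177, sp=-3, e=sp−y≈-2.827823; I≈22.111425, D=e−e_prev≈-4.597554; u=3/4·(-2.827823)+0·22.111425+1/2·(-4.597554)≈-4.419644; next y=-1/10·(-0.172177)+1/2·(-4.419644)≈-2.192604
n=11: y≈-2.192604, sp=-3, e=sp−y≈-0.807396; I≈21.304029, D=e−e_prev≈2.020428; u=3/4·(-0.807396)+0·21.304029+1/2·2.020428≈0.404667; next y=-1/10·(-2.192604)+1/2·0.404667≈0.421594
n=12: y≈0.421594, sp=-3, e=sp−y≈-3.421594; I≈17.882435, D=e−e_prev≈-2.614198; u=3/4·(-3.421594)+0·17.882435+1/2·(-2.614198)≈-3.873295; next y=-1/10·0.421594+1/2·(-3.873295)≈-1.978807
n=13: y≈-1.978807, sp=-3, e=sp−y≈-1.021193; I≈16.861242, D=e−e_prev≈2.400401; u=3/4·(-1.021193)+0·16.861242+1/2·2.400401≈0.434306; next y=-1/10·(-1.978807)+1/2·0.434306≈0.415033
n=14: y≈0.415033, sp=-3, e=sp−y≈-3.415033; I≈13.446208, D=e−e_prev≈-2.393840; u=3/4·(-3.415033)+0·13.446208+1/2·(-2.393840)≈-3.758195; next y=-1/10·0.415033+1/2·(-3.758195)≈-1.920601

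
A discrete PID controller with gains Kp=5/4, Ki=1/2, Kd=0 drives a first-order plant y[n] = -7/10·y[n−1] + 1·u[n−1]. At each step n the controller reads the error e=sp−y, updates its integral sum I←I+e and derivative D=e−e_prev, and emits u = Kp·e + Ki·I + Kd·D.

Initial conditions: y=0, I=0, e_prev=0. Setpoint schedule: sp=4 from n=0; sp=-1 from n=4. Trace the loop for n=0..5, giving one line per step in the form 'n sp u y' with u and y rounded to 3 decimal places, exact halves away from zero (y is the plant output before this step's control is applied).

0 4 7.000 0.000
1 4 -3.250 7.000
2 4 21.763 -8.150
3 4 -34.493 27.468
4 -1 87.102 -53.720
5 -1 -198.784 124.706

(exact arithmetic carried between steps; '≈' marks a value shown rounded to 6 d.p. or computed from one; I and e_prev carry over from the previous line; the table rounds u and y to 3 d.p., halves away from zero)
n=0: y=0, sp=4, e=sp−y=4; I=4, D=e−e_prev=4; u=5/4·4+1/2·4+0·4=7; next y=-7/10·0+1·7=7
n=1: y=7, sp=4, e=sp−y=-3; I=1, D=e−e_prev=-7; u=5/4·(-3)+1/2·1+0·(-7)=-3.25; next y=-7/10·7+1·(-3.25)=-8.15
n=2: y=-8.15, sp=4, e=sp−y=12.15; I=13.15, D=e−e_prev=15.15; u=5/4·12.15+1/2·13.15+0·15.15=21.7625; next y=-7/10·(-8.15)+1·21.7625=27.4675
n=3: y=27.4675, sp=4, e=sp−y=-23.4675; I=-10.3175, D=e−e_prev=-35.6175; u=5/4·(-23.4675)+1/2·(-10.3175)+0·(-35.6175)=-34.493125; next y=-7/10·27.4675+1·(-34.493125)=-53.720375
n=4: y=-53.720375, sp=-1, e=sp−y=52.720375; I=42.402875, D=e−e_prev=76.187875; u=5/4·52.720375+1/2·42.402875+0·76.187875≈87.101906; next y=-7/10·(-53.720375)+1·87.101906≈124.706169
n=5: y≈124.706169, sp=-1, e=sp−y≈-125.706169; I≈-83.303294, D=e−e_prev≈-178.426544; u=5/4·(-125.706169)+1/2·(-83.303294)+0·(-178.426544)≈-198.784358; next y=-7/10·124.706169+1·(-198.784358)≈-286.078676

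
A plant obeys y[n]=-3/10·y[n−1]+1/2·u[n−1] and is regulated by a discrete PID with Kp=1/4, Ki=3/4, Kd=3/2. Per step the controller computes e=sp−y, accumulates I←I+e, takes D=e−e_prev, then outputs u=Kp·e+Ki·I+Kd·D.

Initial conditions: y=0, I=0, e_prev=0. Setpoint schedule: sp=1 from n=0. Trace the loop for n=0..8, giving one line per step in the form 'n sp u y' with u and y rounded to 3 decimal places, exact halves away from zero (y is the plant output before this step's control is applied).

(exact arithmetic carried between steps; '≈' marks a value shown rounded to 6 d.p. or computed from one; I and e_prev carry over from the previous line; the table rounds u and y to 3 d.p., halves away from zero)
n=0: y=0, sp=1, e=sp−y=1; I=1, D=e−e_prev=1; u=1/4·1+3/4·1+3/2·1=2.5; next y=-3/10·0+1/2·2.5=1.25
n=1: y=1.25, sp=1, e=sp−y=-0.25; I=0.75, D=e−e_prev=-1.25; u=1/4·(-0.25)+3/4·0.75+3/2·(-1.25)=-1.375; next y=-3/10·1.25+1/2·(-1.375)=-1.0625
n=2: y=-1.0625, sp=1, e=sp−y=2.0625; I=2.8125, D=e−e_prev=2.3125; u=1/4·2.0625+3/4·2.8125+3/2·2.3125=6.09375; next y=-3/10·(-1.0625)+1/2·6.09375=3.365625
n=3: y=3.365625, sp=1, e=sp−y=-2.365625; I=0.446875, D=e−e_prev=-4.428125; u=1/4·(-2.365625)+3/4·0.446875+3/2·(-4.428125)≈-6.898438; next y=-3/10·3.365625+1/2·(-6.898438)≈-4.458906
n=4: y≈-4.458906, sp=1, e=sp−y≈5.458906; I≈5.905781, D=e−e_prev≈7.824531; u=1/4·5.458906+3/4·5.905781+3/2·7.824531≈17.530859; next y=-3/10·(-4.458906)+1/2·17.530859≈10.103102
n=5: y≈10.103102, sp=1, e=sp−y≈-9.103102; I≈-3.197320, D=e−e_prev≈-14.562008; u=1/4·(-9.103102)+3/4·(-3.197320)+3/2·(-14.562008)≈-26.516777; next y=-3/10·10.103102+1/2·(-26.516777)≈-16.289319
n=6: y≈-16.289319, sp=1, e=sp−y≈17.289319; I≈14.091999, D=e−e_prev≈26.392421; u=1/4·17.289319+3/4·14.091999+3/2·26.392421≈54.479960; next y=-3/10·(-16.289319)+1/2·54.479960≈32.126776
n=7: y≈32.126776, sp=1, e=sp−y≈-31.126776; I≈-17.034777, D=e−e_prev≈-48.416095; u=1/4·(-31.126776)+3/4·(-17.034777)+3/2·(-48.416095)≈-93.181919; next y=-3/10·32.126776+1/2·(-93.181919)≈-56.228992
n=8: y≈-56.228992, sp=1, e=sp−y≈57.228992; I≈40.194215, D=e−e_prev≈88.355768; u=1/4·57.228992+3/4·40.194215+3/2·88.355768≈176.986561; next y=-3/10·(-56.228992)+1/2·176.986561≈105.361978

0 1 2.500 0.000
1 1 -1.375 1.250
2 1 6.094 -1.063
3 1 -6.898 3.366
4 1 17.531 -4.459
5 1 -26.517 10.103
6 1 54.480 -16.289
7 1 -93.182 32.127
8 1 176.987 -56.229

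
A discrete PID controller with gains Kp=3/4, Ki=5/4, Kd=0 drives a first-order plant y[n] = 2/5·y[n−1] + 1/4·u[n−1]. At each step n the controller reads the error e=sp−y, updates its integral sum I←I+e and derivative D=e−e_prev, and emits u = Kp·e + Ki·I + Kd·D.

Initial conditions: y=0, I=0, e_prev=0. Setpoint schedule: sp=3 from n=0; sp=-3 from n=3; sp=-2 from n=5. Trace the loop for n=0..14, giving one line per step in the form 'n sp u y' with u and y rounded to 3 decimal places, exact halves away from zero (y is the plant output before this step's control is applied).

(exact arithmetic carried between steps; '≈' marks a value shown rounded to 6 d.p. or computed from one; I and e_prev carry over from the previous line; the table rounds u and y to 3 d.p., halves away from zero)
n=0: y=0, sp=3, e=sp−y=3; I=3, D=e−e_prev=3; u=3/4·3+5/4·3+0·3=6; next y=2/5·0+1/4·6=1.5
n=1: y=1.5, sp=3, e=sp−y=1.5; I=4.5, D=e−e_prev=-1.5; u=3/4·1.5+5/4·4.5+0·(-1.5)=6.75; next y=2/5·1.5+1/4·6.75=2.2875
n=2: y=2.2875, sp=3, e=sp−y=0.7125; I=5.2125, D=e−e_prev=-0.7875; u=3/4·0.7125+5/4·5.2125+0·(-0.7875)=7.05; next y=2/5·2.2875+1/4·7.05=2.6775
n=3: y=2.6775, sp=-3, e=sp−y=-5.6775; I=-0.465, D=e−e_prev=-6.39; u=3/4·(-5.6775)+5/4·(-0.465)+0·(-6.39)=-4.839375; next y=2/5·2.6775+1/4·(-4.839375)≈-0.138844
n=4: y≈-0.138844, sp=-3, e=sp−y≈-2.861156; I≈-3.326156, D=e−e_prev≈2.816344; u=3/4·(-2.861156)+5/4·(-3.326156)+0·2.816344≈-6.303563; next y=2/5·(-0.138844)+1/4·(-6.303563)≈-1.631428
n=5: y≈-1.631428, sp=-2, e=sp−y≈-0.368572; I≈-3.694728, D=e−e_prev≈2.492584; u=3/4·(-0.368572)+5/4·(-3.694728)+0·2.492584≈-4.894839; next y=2/5·(-1.631428)+1/4·(-4.894839)≈-1.876281
n=6: y≈-1.876281, sp=-2, e=sp−y≈-0.123719; I≈-3.818447, D=e−e_prev≈0.244853; u=3/4·(-0.123719)+5/4·(-3.818447)+0·0.244853≈-4.865848; next y=2/5·(-1.876281)+1/4·(-4.865848)≈-1.966974
n=7: y≈-1.966974, sp=-2, e=sp−y≈-0.033026; I≈-3.851473, D=e−e_prev≈0.090693; u=3/4·(-0.033026)+5/4·(-3.851473)+0·0.090693≈-4.839110; next y=2/5·(-1.966974)+1/4·(-4.839110)≈-1.996567
n=8: y≈-1.996567, sp=-2, e=sp−y≈-0.003433; I≈-3.854905, D=e−e_prev≈0.029593; u=3/4·(-0.003433)+5/4·(-3.854905)+0·0.029593≈-4.821206; next y=2/5·(-1.996567)+1/4·(-4.821206)≈-2.003928
n=9: y≈-2.003928, sp=-2, e=sp−y≈0.003928; I≈-3.850977, D=e−e_prev≈0.007361; u=3/4·0.003928+5/4·(-3.850977)+0·0.007361≈-4.810775; next y=2/5·(-2.003928)+1/4·(-4.810775)≈-2.004265
n=10: y≈-2.004265, sp=-2, e=sp−y≈0.004265; I≈-3.846712, D=e−e_prev≈0.000337; u=3/4·0.004265+5/4·(-3.846712)+0·0.000337≈-4.805191; next y=2/5·(-2.004265)+1/4·(-4.805191)≈-2.003004
n=11: y≈-2.003004, sp=-2, e=sp−y≈0.003004; I≈-3.843708, D=e−e_prev≈-0.001261; u=3/4·0.003004+5/4·(-3.843708)+0·(-0.001261)≈-4.802382; next y=2/5·(-2.003004)+1/4·(-4.802382)≈-2.001797
n=12: y≈-2.001797, sp=-2, e=sp−y≈0.001797; I≈-3.841911, D=e−e_prev≈-0.001207; u=3/4·0.001797+5/4·(-3.841911)+0·(-0.001207)≈-4.801041; next y=2/5·(-2.001797)+1/4·(-4.801041)≈-2.000979
n=13: y≈-2.000979, sp=-2, e=sp−y≈0.000979; I≈-3.840932, D=e−e_prev≈-0.000818; u=3/4·0.000979+5/4·(-3.840932)+0·(-0.000818)≈-4.800431; next y=2/5·(-2.000979)+1/4·(-4.800431)≈-2.000499
n=14: y≈-2.000499, sp=-2, e=sp−y≈0.000499; I≈-3.840433, D=e−e_prev≈-0.000480; u=3/4·0.000499+5/4·(-3.840433)+0·(-0.000480)≈-4.800166; next y=2/5·(-2.000499)+1/4·(-4.800166)≈-2.000241

0 3 6.000 0.000
1 3 6.750 1.500
2 3 7.050 2.288
3 -3 -4.839 2.678
4 -3 -6.304 -0.139
5 -2 -4.895 -1.631
6 -2 -4.866 -1.876
7 -2 -4.839 -1.967
8 -2 -4.821 -1.997
9 -2 -4.811 -2.004
10 -2 -4.805 -2.004
11 -2 -4.802 -2.003
12 -2 -4.801 -2.002
13 -2 -4.800 -2.001
14 -2 -4.800 -2.000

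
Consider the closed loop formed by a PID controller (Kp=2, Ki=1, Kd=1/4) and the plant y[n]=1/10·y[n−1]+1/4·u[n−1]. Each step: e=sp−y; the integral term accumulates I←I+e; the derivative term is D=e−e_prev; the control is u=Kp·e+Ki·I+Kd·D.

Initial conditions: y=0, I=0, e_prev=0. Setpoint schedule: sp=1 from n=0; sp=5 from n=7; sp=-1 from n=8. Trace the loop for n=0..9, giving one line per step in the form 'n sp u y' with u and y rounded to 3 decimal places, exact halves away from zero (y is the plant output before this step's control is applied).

0 1 3.250 0.000
1 1 1.359 0.813
2 1 3.022 0.421
3 1 2.279 0.798
4 1 3.057 0.650
5 1 2.787 0.829
6 1 3.164 0.780
7 5 16.081 0.869
8 -1 -10.790 4.107
9 -1 7.193 -2.287

(exact arithmetic carried between steps; '≈' marks a value shown rounded to 6 d.p. or computed from one; I and e_prev carry over from the previous line; the table rounds u and y to 3 d.p., halves away from zero)
n=0: y=0, sp=1, e=sp−y=1; I=1, D=e−e_prev=1; u=2·1+1·1+1/4·1=3.25; next y=1/10·0+1/4·3.25=0.8125
n=1: y=0.8125, sp=1, e=sp−y=0.1875; I=1.1875, D=e−e_prev=-0.8125; u=2·0.1875+1·1.1875+1/4·(-0.8125)=1.359375; next y=1/10·0.8125+1/4·1.359375≈0.421094
n=2: y≈0.421094, sp=1, e=sp−y≈0.578906; I≈1.766406, D=e−e_prev≈0.391406; u=2·0.578906+1·1.766406+1/4·0.391406≈3.022070; next y=1/10·0.421094+1/4·3.022070≈0.797627
n=3: y≈0.797627, sp=1, e=sp−y≈0.202373; I≈1.968779, D=e−e_prev≈-0.376533; u=2·0.202373+1·1.968779+1/4·(-0.376533)≈2.279392; next y=1/10·0.797627+1/4·2.279392≈0.649611
n=4: y≈0.649611, sp=1, e=sp−y≈0.350389; I≈2.319169, D=e−e_prev≈0.148016; u=2·0.350389+1·2.319169+1/4·0.148016≈3.056951; next y=1/10·0.649611+1/4·3.056951≈0.829199
n=5: y≈0.829199, sp=1, e=sp−y≈0.170801; I≈2.489970, D=e−e_prev≈-0.179588; u=2·0.170801+1·2.489970+1/4·(-0.179588)≈2.786675; next y=1/10·0.829199+1/4·2.786675≈0.779589
n=6: y≈0.779589, sp=1, e=sp−y≈0.220411; I≈2.710381, D=e−e_prev≈0.049610; u=2·0.220411+1·2.710381+1/4·0.049610≈3.163606; next y=1/10·0.779589+1/4·3.163606≈0.868860
n=7: y≈0.868860, sp=5, e=sp−y≈4.131140; I≈6.841521, D=e−e_prev≈3.910728; u=2·4.131140+1·6.841521+1/4·3.910728≈16.081482; next y=1/10·0.868860+1/4·16.081482≈4.107256
n=8: y≈4.107256, sp=-1, e=sp−y≈-5.107256; I≈1.734264, D=e−e_prev≈-9.238396; u=2·(-5.107256)+1·1.734264+1/4·(-9.238396)≈-10.789848; next y=1/10·4.107256+1/4·(-10.789848)≈-2.286736
n=9: y≈-2.286736, sp=-1, e=sp−y≈1.286736; I≈3.021000, D=e−e_prev≈6.393993; u=2·1.286736+1·3.021000+1/4·6.393993≈7.192971; next y=1/10·(-2.286736)+1/4·7.192971≈1.569569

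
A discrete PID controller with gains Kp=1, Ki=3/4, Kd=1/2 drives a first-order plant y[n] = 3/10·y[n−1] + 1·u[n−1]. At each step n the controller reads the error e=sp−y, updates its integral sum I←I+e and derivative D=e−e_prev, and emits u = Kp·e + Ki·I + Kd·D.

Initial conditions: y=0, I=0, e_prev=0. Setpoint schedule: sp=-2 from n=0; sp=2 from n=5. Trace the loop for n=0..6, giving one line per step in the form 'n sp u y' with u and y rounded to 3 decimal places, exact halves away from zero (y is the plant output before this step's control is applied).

0 -2 -4.500 0.000
1 -2 5.125 -4.500
2 -2 -13.869 3.775
3 -2 23.088 -12.736
4 -2 -49.123 19.267
5 2 100.800 -43.343
6 2 -193.563 87.797

(exact arithmetic carried between steps; '≈' marks a value shown rounded to 6 d.p. or computed from one; I and e_prev carry over from the previous line; the table rounds u and y to 3 d.p., halves away from zero)
n=0: y=0, sp=-2, e=sp−y=-2; I=-2, D=e−e_prev=-2; u=1·(-2)+3/4·(-2)+1/2·(-2)=-4.5; next y=3/10·0+1·(-4.5)=-4.5
n=1: y=-4.5, sp=-2, e=sp−y=2.5; I=0.5, D=e−e_prev=4.5; u=1·2.5+3/4·0.5+1/2·4.5=5.125; next y=3/10·(-4.5)+1·5.125=3.775
n=2: y=3.775, sp=-2, e=sp−y=-5.775; I=-5.275, D=e−e_prev=-8.275; u=1·(-5.775)+3/4·(-5.275)+1/2·(-8.275)=-13.86875; next y=3/10·3.775+1·(-13.86875)=-12.73625
n=3: y=-12.73625, sp=-2, e=sp−y=10.73625; I=5.46125, D=e−e_prev=16.51125; u=1·10.73625+3/4·5.46125+1/2·16.51125≈23.087813; next y=3/10·(-12.73625)+1·23.087813≈19.266938
n=4: y≈19.266938, sp=-2, e=sp−y≈-21.266938; I≈-15.805688, D=e−e_prev≈-32.003188; u=1·(-21.266938)+3/4·(-15.805688)+1/2·(-32.003188)≈-49.122797; next y=3/10·19.266938+1·(-49.122797)≈-43.342716
n=5: y≈-43.342716, sp=2, e=sp−y≈45.342716; I≈29.537028, D=e−e_prev≈66.609653; u=1·45.342716+3/4·29.537028+1/2·66.609653≈100.800313; next y=3/10·(-43.342716)+1·100.800313≈87.797499
n=6: y≈87.797499, sp=2, e=sp−y≈-85.797499; I≈-56.260470, D=e−e_prev≈-131.140214; u=1·(-85.797499)+3/4·(-56.260470)+1/2·(-131.140214)≈-193.562959; next y=3/10·87.797499+1·(-193.562959)≈-167.223709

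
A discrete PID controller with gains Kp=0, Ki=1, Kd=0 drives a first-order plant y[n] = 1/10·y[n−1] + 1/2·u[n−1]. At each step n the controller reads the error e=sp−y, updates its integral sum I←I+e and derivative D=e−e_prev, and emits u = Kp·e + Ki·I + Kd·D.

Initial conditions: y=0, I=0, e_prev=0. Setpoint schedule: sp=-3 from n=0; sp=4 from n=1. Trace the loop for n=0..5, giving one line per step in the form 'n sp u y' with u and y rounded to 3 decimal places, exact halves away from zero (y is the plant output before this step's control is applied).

0 -3 -3.000 0.000
1 4 2.500 -1.500
2 4 5.400 1.100
3 4 6.590 2.810
4 4 7.014 3.576
5 4 7.149 3.865

(exact arithmetic carried between steps; '≈' marks a value shown rounded to 6 d.p. or computed from one; I and e_prev carry over from the previous line; the table rounds u and y to 3 d.p., halves away from zero)
n=0: y=0, sp=-3, e=sp−y=-3; I=-3, D=e−e_prev=-3; u=0·(-3)+1·(-3)+0·(-3)=-3; next y=1/10·0+1/2·(-3)=-1.5
n=1: y=-1.5, sp=4, e=sp−y=5.5; I=2.5, D=e−e_prev=8.5; u=0·5.5+1·2.5+0·8.5=2.5; next y=1/10·(-1.5)+1/2·2.5=1.1
n=2: y=1.1, sp=4, e=sp−y=2.9; I=5.4, D=e−e_prev=-2.6; u=0·2.9+1·5.4+0·(-2.6)=5.4; next y=1/10·1.1+1/2·5.4=2.81
n=3: y=2.81, sp=4, e=sp−y=1.19; I=6.59, D=e−e_prev=-1.71; u=0·1.19+1·6.59+0·(-1.71)=6.59; next y=1/10·2.81+1/2·6.59=3.576
n=4: y=3.576, sp=4, e=sp−y=0.424; I=7.014, D=e−e_prev=-0.766; u=0·0.424+1·7.014+0·(-0.766)=7.014; next y=1/10·3.576+1/2·7.014=3.8646
n=5: y=3.8646, sp=4, e=sp−y=0.1354; I=7.1494, D=e−e_prev=-0.2886; u=0·0.1354+1·7.1494+0·(-0.2886)=7.1494; next y=1/10·3.8646+1/2·7.1494=3.96116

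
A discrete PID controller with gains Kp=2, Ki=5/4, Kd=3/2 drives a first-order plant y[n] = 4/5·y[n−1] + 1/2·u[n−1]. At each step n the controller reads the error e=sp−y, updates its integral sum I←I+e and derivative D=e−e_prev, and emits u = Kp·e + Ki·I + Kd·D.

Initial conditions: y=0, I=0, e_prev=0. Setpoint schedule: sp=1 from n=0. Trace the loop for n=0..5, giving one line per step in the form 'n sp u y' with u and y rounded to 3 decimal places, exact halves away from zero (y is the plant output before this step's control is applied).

0 1 4.750 0.000
1 1 -6.781 2.375
2 1 13.424 -1.491
3 1 -22.560 5.520
4 1 41.129 -6.864
5 1 -71.818 15.073

(exact arithmetic carried between steps; '≈' marks a value shown rounded to 6 d.p. or computed from one; I and e_prev carry over from the previous line; the table rounds u and y to 3 d.p., halves away from zero)
n=0: y=0, sp=1, e=sp−y=1; I=1, D=e−e_prev=1; u=2·1+5/4·1+3/2·1=4.75; next y=4/5·0+1/2·4.75=2.375
n=1: y=2.375, sp=1, e=sp−y=-1.375; I=-0.375, D=e−e_prev=-2.375; u=2·(-1.375)+5/4·(-0.375)+3/2·(-2.375)=-6.78125; next y=4/5·2.375+1/2·(-6.78125)=-1.490625
n=2: y=-1.490625, sp=1, e=sp−y=2.490625; I=2.115625, D=e−e_prev=3.865625; u=2·2.490625+5/4·2.115625+3/2·3.865625≈13.424219; next y=4/5·(-1.490625)+1/2·13.424219≈5.519609
n=3: y≈5.519609, sp=1, e=sp−y≈-4.519609; I≈-2.403984, D=e−e_prev≈-7.010234; u=2·(-4.519609)+5/4·(-2.403984)+3/2·(-7.010234)≈-22.559551; next y=4/5·5.519609+1/2·(-22.559551)≈-6.864088
n=4: y≈-6.864088, sp=1, e=sp−y≈7.864088; I≈5.460104, D=e−e_prev≈12.383697; u=2·7.864088+5/4·5.460104+3/2·12.383697≈41.128851; next y=4/5·(-6.864088)+1/2·41.128851≈15.073155
n=5: y≈15.073155, sp=1, e=sp−y≈-14.073155; I≈-8.613052, D=e−e_prev≈-21.937243; u=2·(-14.073155)+5/4·(-8.613052)+3/2·(-21.937243)≈-71.818490; next y=4/5·15.073155+1/2·(-71.818490)≈-23.850721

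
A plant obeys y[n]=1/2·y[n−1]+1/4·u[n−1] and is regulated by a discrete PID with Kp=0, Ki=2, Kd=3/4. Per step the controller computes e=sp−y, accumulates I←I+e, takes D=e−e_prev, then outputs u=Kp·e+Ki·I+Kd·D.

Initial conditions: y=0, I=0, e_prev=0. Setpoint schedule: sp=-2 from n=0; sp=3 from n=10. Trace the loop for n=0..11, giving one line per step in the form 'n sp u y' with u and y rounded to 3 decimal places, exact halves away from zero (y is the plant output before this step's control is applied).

(exact arithmetic carried between steps; '≈' marks a value shown rounded to 6 d.p. or computed from one; I and e_prev carry over from the previous line; the table rounds u and y to 3 d.p., halves away from zero)
n=0: y=0, sp=-2, e=sp−y=-2; I=-2, D=e−e_prev=-2; u=0·(-2)+2·(-2)+3/4·(-2)=-5.5; next y=1/2·0+1/4·(-5.5)=-1.375
n=1: y=-1.375, sp=-2, e=sp−y=-0.625; I=-2.625, D=e−e_prev=1.375; u=0·(-0.625)+2·(-2.625)+3/4·1.375=-4.21875; next y=1/2·(-1.375)+1/4·(-4.21875)≈-1.742188
n=2: y≈-1.742188, sp=-2, e=sp−y≈-0.257813; I≈-2.882813, D=e−e_prev≈0.367188; u=0·(-0.257813)+2·(-2.882813)+3/4·0.367188≈-5.490234; next y=1/2·(-1.742188)+1/4·(-5.490234)≈-2.243652
n=3: y≈-2.243652, sp=-2, e=sp−y≈0.243652; I≈-2.639160, D=e−e_prev≈0.501465; u=0·0.243652+2·(-2.639160)+3/4·0.501465≈-4.902222; next y=1/2·(-2.243652)+1/4·(-4.902222)≈-2.347382
n=4: y≈-2.347382, sp=-2, e=sp−y≈0.347382; I≈-2.291779, D=e−e_prev≈0.103729; u=0·0.347382+2·(-2.291779)+3/4·0.103729≈-4.505760; next y=1/2·(-2.347382)+1/4·(-4.505760)≈-2.300131
n=5: y≈-2.300131, sp=-2, e=sp−y≈0.300131; I≈-1.991648, D=e−e_prev≈-0.047251; u=0·0.300131+2·(-1.991648)+3/4·(-0.047251)≈-4.018734; next y=1/2·(-2.300131)+1/4·(-4.018734)≈-2.154749
n=6: y≈-2.154749, sp=-2, e=sp−y≈0.154749; I≈-1.836899, D=e−e_prev≈-0.145382; u=0·0.154749+2·(-1.836899)+3/4·(-0.145382)≈-3.782834; next y=1/2·(-2.154749)+1/4·(-3.782834)≈-2.023083
n=7: y≈-2.023083, sp=-2, e=sp−y≈0.023083; I≈-1.813816, D=e−e_prev≈-0.131666; u=0·0.023083+2·(-1.813816)+3/4·(-0.131666)≈-3.726381; next y=1/2·(-2.023083)+1/4·(-3.726381)≈-1.943137
n=8: y≈-1.943137, sp=-2, e=sp−y≈-0.056863; I≈-1.870679, D=e−e_prev≈-0.079946; u=0·(-0.056863)+2·(-1.870679)+3/4·(-0.079946)≈-3.801318; next y=1/2·(-1.943137)+1/4·(-3.801318)≈-1.921898
n=9: y≈-1.921898, sp=-2, e=sp−y≈-0.078102; I≈-1.948781, D=e−e_prev≈-0.021239; u=0·(-0.078102)+2·(-1.948781)+3/4·(-0.021239)≈-3.913492; next y=1/2·(-1.921898)+1/4·(-3.913492)≈-1.939322
n=10: y≈-1.939322, sp=3, e=sp−y≈4.939322; I≈2.990541, D=e−e_prev≈5.017424; u=0·4.939322+2·2.990541+3/4·5.017424≈9.744149; next y=1/2·(-1.939322)+1/4·9.744149≈1.466376
n=11: y≈1.466376, sp=3, e=sp−y≈1.533624; I≈4.524164, D=e−e_prev≈-3.405698; u=0·1.533624+2·4.524164+3/4·(-3.405698)≈6.494055; next y=1/2·1.466376+1/4·6.494055≈2.356702

0 -2 -5.500 0.000
1 -2 -4.219 -1.375
2 -2 -5.490 -1.742
3 -2 -4.902 -2.244
4 -2 -4.506 -2.347
5 -2 -4.019 -2.300
6 -2 -3.783 -2.155
7 -2 -3.726 -2.023
8 -2 -3.801 -1.943
9 -2 -3.913 -1.922
10 3 9.744 -1.939
11 3 6.494 1.466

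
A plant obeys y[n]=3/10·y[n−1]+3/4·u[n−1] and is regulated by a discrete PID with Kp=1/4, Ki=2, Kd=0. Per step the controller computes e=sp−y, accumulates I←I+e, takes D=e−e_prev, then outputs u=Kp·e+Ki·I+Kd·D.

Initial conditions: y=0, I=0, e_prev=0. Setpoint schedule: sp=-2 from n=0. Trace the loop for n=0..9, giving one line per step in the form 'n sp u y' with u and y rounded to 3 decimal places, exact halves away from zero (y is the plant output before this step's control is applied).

0 -2 -4.500 0.000
1 -2 -0.906 -3.375
2 -2 -1.943 -1.692
3 -2 -1.945 -1.965
4 -2 -1.828 -2.048
5 -2 -1.873 -1.985
6 -2 -1.869 -2.000
7 -2 -1.865 -2.002
8 -2 -1.867 -1.999
9 -2 -1.867 -2.000

(exact arithmetic carried between steps; '≈' marks a value shown rounded to 6 d.p. or computed from one; I and e_prev carry over from the previous line; the table rounds u and y to 3 d.p., halves away from zero)
n=0: y=0, sp=-2, e=sp−y=-2; I=-2, D=e−e_prev=-2; u=1/4·(-2)+2·(-2)+0·(-2)=-4.5; next y=3/10·0+3/4·(-4.5)=-3.375
n=1: y=-3.375, sp=-2, e=sp−y=1.375; I=-0.625, D=e−e_prev=3.375; u=1/4·1.375+2·(-0.625)+0·3.375=-0.90625; next y=3/10·(-3.375)+3/4·(-0.90625)≈-1.692188
n=2: y≈-1.692188, sp=-2, e=sp−y≈-0.307813; I≈-0.932813, D=e−e_prev≈-1.682813; u=1/4·(-0.307813)+2·(-0.932813)+0·(-1.682813)≈-1.942578; next y=3/10·(-1.692188)+3/4·(-1.942578)≈-1.964590
n=3: y≈-1.964590, sp=-2, e=sp−y≈-0.035410; I≈-0.968223, D=e−e_prev≈0.272402; u=1/4·(-0.035410)+2·(-0.968223)+0·0.272402≈-1.945298; next y=3/10·(-1.964590)+3/4·(-1.945298)≈-2.048350
n=4: y≈-2.048350, sp=-2, e=sp−y≈0.048350; I≈-0.919872, D=e−e_prev≈0.083760; u=1/4·0.048350+2·(-0.919872)+0·0.083760≈-1.827657; next y=3/10·(-2.048350)+3/4·(-1.827657)≈-1.985248
n=5: y≈-1.985248, sp=-2, e=sp−y≈-0.014752; I≈-0.934624, D=e−e_prev≈-0.063102; u=1/4·(-0.014752)+2·(-0.934624)+0·(-0.063102)≈-1.872937; next y=3/10·(-1.985248)+3/4·(-1.872937)≈-2.000277
n=6: y≈-2.000277, sp=-2, e=sp−y≈0.000277; I≈-0.934347, D=e−e_prev≈0.015029; u=1/4·0.000277+2·(-0.934347)+0·0.015029≈-1.868626; next y=3/10·(-2.000277)+3/4·(-1.868626)≈-2.001552
n=7: y≈-2.001552, sp=-2, e=sp−y≈0.001552; I≈-0.932795, D=e−e_prev≈0.001275; u=1/4·0.001552+2·(-0.932795)+0·0.001275≈-1.865202; next y=3/10·(-2.001552)+3/4·(-1.865202)≈-1.999367
n=8: y≈-1.999367, sp=-2, e=sp−y≈-0.000633; I≈-0.933428, D=e−e_prev≈-0.002185; u=1/4·(-0.000633)+2·(-0.933428)+0·(-0.002185)≈-1.867014; next y=3/10·(-1.999367)+3/4·(-1.867014)≈-2.000071
n=9: y≈-2.000071, sp=-2, e=sp−y≈0.000071; I≈-0.933357, D=e−e_prev≈0.000703; u=1/4·0.000071+2·(-0.933357)+0·0.000703≈-1.866697; next y=3/10·(-2.000071)+3/4·(-1.866697)≈-2.000044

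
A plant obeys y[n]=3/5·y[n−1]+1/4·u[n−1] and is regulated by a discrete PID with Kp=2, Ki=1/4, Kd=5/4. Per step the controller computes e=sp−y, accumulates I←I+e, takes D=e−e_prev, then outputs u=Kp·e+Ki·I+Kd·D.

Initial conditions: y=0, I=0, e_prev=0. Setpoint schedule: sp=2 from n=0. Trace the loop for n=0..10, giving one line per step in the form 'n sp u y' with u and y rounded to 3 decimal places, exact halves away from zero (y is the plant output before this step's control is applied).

0 2 7.000 0.000
1 2 -1.125 1.750
2 2 4.559 0.769
3 2 0.727 1.601
4 2 3.473 1.143
5 2 1.675 1.554
6 2 3.010 1.351
7 2 2.176 1.563
8 2 2.835 1.482
9 2 2.457 1.598
10 2 2.790 1.573

(exact arithmetic carried between steps; '≈' marks a value shown rounded to 6 d.p. or computed from one; I and e_prev carry over from the previous line; the table rounds u and y to 3 d.p., halves away from zero)
n=0: y=0, sp=2, e=sp−y=2; I=2, D=e−e_prev=2; u=2·2+1/4·2+5/4·2=7; next y=3/5·0+1/4·7=1.75
n=1: y=1.75, sp=2, e=sp−y=0.25; I=2.25, D=e−e_prev=-1.75; u=2·0.25+1/4·2.25+5/4·(-1.75)=-1.125; next y=3/5·1.75+1/4·(-1.125)=0.76875
n=2: y=0.76875, sp=2, e=sp−y=1.23125; I=3.48125, D=e−e_prev=0.98125; u=2·1.23125+1/4·3.48125+5/4·0.98125=4.559375; next y=3/5·0.76875+1/4·4.559375≈1.601094
n=3: y≈1.601094, sp=2, e=sp−y≈0.398906; I≈3.880156, D=e−e_prev≈-0.832344; u=2·0.398906+1/4·3.880156+5/4·(-0.832344)≈0.727422; next y=3/5·1.601094+1/4·0.727422≈1.142512
n=4: y≈1.142512, sp=2, e=sp−y≈0.857488; I≈4.737645, D=e−e_prev≈0.458582; u=2·0.857488+1/4·4.737645+5/4·0.458582≈3.472615; next y=3/5·1.142512+1/4·3.472615≈1.553661
n=5: y≈1.553661, sp=2, e=sp−y≈0.446339; I≈5.183984, D=e−e_prev≈-0.411149; u=2·0.446339+1/4·5.183984+5/4·(-0.411149)≈1.674738; next y=3/5·1.553661+1/4·1.674738≈1.350881
n=6: y≈1.350881, sp=2, e=sp−y≈0.649119; I≈5.833103, D=e−e_prev≈0.202780; u=2·0.649119+1/4·5.833103+5/4·0.202780≈3.009989; next y=3/5·1.350881+1/4·3.009989≈1.563026
n=7: y≈1.563026, sp=2, e=sp−y≈0.436974; I≈6.270077, D=e−e_prev≈-0.212145; u=2·0.436974+1/4·6.270077+5/4·(-0.212145)≈2.176287; next y=3/5·1.563026+1/4·2.176287≈1.481887
n=8: y≈1.481887, sp=2, e=sp−y≈0.518113; I≈6.788190, D=e−e_prev≈0.081139; u=2·0.518113+1/4·6.788190+5/4·0.081139≈2.834696; next y=3/5·1.481887+1/4·2.834696≈1.597806
n=9: y≈1.597806, sp=2, e=sp−y≈0.402194; I≈7.190383, D=e−e_prev≈-0.115919; u=2·0.402194+1/4·7.190383+5/4·(-0.115919)≈2.457084; next y=3/5·1.597806+1/4·2.457084≈1.572955
n=10: y≈1.572955, sp=2, e=sp−y≈0.427045; I≈7.617429, D=e−e_prev≈0.024852; u=2·0.427045+1/4·7.617429+5/4·0.024852≈2.789512; next y=3/5·1.572955+1/4·2.789512≈1.641151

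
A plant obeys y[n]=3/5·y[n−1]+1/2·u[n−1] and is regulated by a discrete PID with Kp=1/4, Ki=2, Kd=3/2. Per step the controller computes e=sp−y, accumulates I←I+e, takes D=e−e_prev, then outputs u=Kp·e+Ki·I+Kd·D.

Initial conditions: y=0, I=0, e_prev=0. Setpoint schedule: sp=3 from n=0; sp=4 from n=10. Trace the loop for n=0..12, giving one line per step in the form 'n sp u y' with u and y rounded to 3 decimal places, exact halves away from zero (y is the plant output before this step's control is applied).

(exact arithmetic carried between steps; '≈' marks a value shown rounded to 6 d.p. or computed from one; I and e_prev carry over from the previous line; the table rounds u and y to 3 d.p., halves away from zero)
n=0: y=0, sp=3, e=sp−y=3; I=3, D=e−e_prev=3; u=1/4·3+2·3+3/2·3=11.25; next y=3/5·0+1/2·11.25=5.625
n=1: y=5.625, sp=3, e=sp−y=-2.625; I=0.375, D=e−e_prev=-5.625; u=1/4·(-2.625)+2·0.375+3/2·(-5.625)=-8.34375; next y=3/5·5.625+1/2·(-8.34375)=-0.796875
n=2: y=-0.796875, sp=3, e=sp−y=3.796875; I=4.171875, D=e−e_prev=6.421875; u=1/4·3.796875+2·4.171875+3/2·6.421875≈18.925781; next y=3/5·(-0.796875)+1/2·18.925781≈8.984766
n=3: y≈8.984766, sp=3, e=sp−y≈-5.984766; I≈-1.812891, D=e−e_prev≈-9.781641; u=1/4·(-5.984766)+2·(-1.812891)+3/2·(-9.781641)≈-19.794434; next y=3/5·8.984766+1/2·(-19.794434)≈-4.506357
n=4: y≈-4.506357, sp=3, e=sp−y≈7.506357; I≈5.693467, D=e−e_prev≈13.491123; u=1/4·7.506357+2·5.693467+3/2·13.491123≈33.500208; next y=3/5·(-4.506357)+1/2·33.500208≈14.046289
n=5: y≈14.046289, sp=3, e=sp−y≈-11.046289; I≈-5.352823, D=e−e_prev≈-18.552647; u=1/4·(-11.046289)+2·(-5.352823)+3/2·(-18.552647)≈-41.296187; next y=3/5·14.046289+1/2·(-41.296187)≈-12.220320
n=6: y≈-12.220320, sp=3, e=sp−y≈15.220320; I≈9.867498, D=e−e_prev≈26.266609; u=1/4·15.220320+2·9.867498+3/2·26.266609≈62.939989; next y=3/5·(-12.220320)+1/2·62.939989≈24.137803
n=7: y≈24.137803, sp=3, e=sp−y≈-21.137803; I≈-11.270305, D=e−e_prev≈-36.358123; u=1/4·(-21.137803)+2·(-11.270305)+3/2·(-36.358123)≈-82.362245; next y=3/5·24.137803+1/2·(-82.362245)≈-26.698441
n=8: y≈-26.698441, sp=3, e=sp−y≈29.698441; I≈18.428136, D=e−e_prev≈50.836243; u=1/4·29.698441+2·18.428136+3/2·50.836243≈120.535247; next y=3/5·(-26.698441)+1/2·120.535247≈44.248559
n=9: y≈44.248559, sp=3, e=sp−y≈-41.248559; I≈-22.820423, D=e−e_prev≈-70.947000; u=1/4·(-41.248559)+2·(-22.820423)+3/2·(-70.947000)≈-162.373486; next y=3/5·44.248559+1/2·(-162.373486)≈-54.637608
n=10: y≈-54.637608, sp=4, e=sp−y≈58.637608; I≈35.817184, D=e−e_prev≈99.886167; u=1/4·58.637608+2·35.817184+3/2·99.886167≈236.123021; next y=3/5·(-54.637608)+1/2·236.123021≈85.278946
n=11: y≈85.278946, sp=4, e=sp−y≈-81.278946; I≈-45.461761, D=e−e_prev≈-139.916553; u=1/4·(-81.278946)+2·(-45.461761)+3/2·(-139.916553)≈-321.118089; next y=3/5·85.278946+1/2·(-321.118089)≈-109.391677
n=12: y≈-109.391677, sp=4, e=sp−y≈113.391677; I≈67.929916, D=e−e_prev≈194.670623; u=1/4·113.391677+2·67.929916+3/2·194.670623≈456.213685; next y=3/5·(-109.391677)+1/2·456.213685≈162.471836

0 3 11.250 0.000
1 3 -8.344 5.625
2 3 18.926 -0.797
3 3 -19.794 8.985
4 3 33.500 -4.506
5 3 -41.296 14.046
6 3 62.940 -12.220
7 3 -82.362 24.138
8 3 120.535 -26.698
9 3 -162.373 44.249
10 4 236.123 -54.638
11 4 -321.118 85.279
12 4 456.214 -109.392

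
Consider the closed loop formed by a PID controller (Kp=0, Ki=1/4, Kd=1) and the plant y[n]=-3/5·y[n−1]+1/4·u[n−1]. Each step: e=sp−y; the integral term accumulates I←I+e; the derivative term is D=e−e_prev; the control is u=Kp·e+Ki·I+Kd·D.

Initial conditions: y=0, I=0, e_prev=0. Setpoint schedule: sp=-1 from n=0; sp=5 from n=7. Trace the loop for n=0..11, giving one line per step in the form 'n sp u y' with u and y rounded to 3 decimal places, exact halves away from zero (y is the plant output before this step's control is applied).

0 -1 -1.250 0.000
1 -1 -0.109 -0.313
2 -1 -1.185 0.160
3 -1 -0.311 -0.392
4 -1 -1.703 0.157
5 -1 -0.595 -0.520
6 -1 -2.247 0.163
7 5 6.674 -0.660
8 5 -2.139 2.064
9 5 6.116 -1.773
10 5 -1.487 2.593
11 5 9.133 -1.928

(exact arithmetic carried between steps; '≈' marks a value shown rounded to 6 d.p. or computed from one; I and e_prev carry over from the previous line; the table rounds u and y to 3 d.p., halves away from zero)
n=0: y=0, sp=-1, e=sp−y=-1; I=-1, D=e−e_prev=-1; u=0·(-1)+1/4·(-1)+1·(-1)=-1.25; next y=-3/5·0+1/4·(-1.25)=-0.3125
n=1: y=-0.3125, sp=-1, e=sp−y=-0.6875; I=-1.6875, D=e−e_prev=0.3125; u=0·(-0.6875)+1/4·(-1.6875)+1·0.3125=-0.109375; next y=-3/5·(-0.3125)+1/4·(-0.109375)≈0.160156
n=2: y≈0.160156, sp=-1, e=sp−y≈-1.160156; I≈-2.847656, D=e−e_prev≈-0.472656; u=0·(-1.160156)+1/4·(-2.847656)+1·(-0.472656)≈-1.184570; next y=-3/5·0.160156+1/4·(-1.184570)≈-0.392236
n=3: y≈-0.392236, sp=-1, e=sp−y≈-0.607764; I≈-3.455420, D=e−e_prev≈0.552393; u=0·(-0.607764)+1/4·(-3.455420)+1·0.552393≈-0.311462; next y=-3/5·(-0.392236)+1/4·(-0.311462)≈0.157476
n=4: y≈0.157476, sp=-1, e=sp−y≈-1.157476; I≈-4.612896, D=e−e_prev≈-0.549713; u=0·(-1.157476)+1/4·(-4.612896)+1·(-0.549713)≈-1.702937; next y=-3/5·0.157476+1/4·(-1.702937)≈-0.520220
n=5: y≈-0.520220, sp=-1, e=sp−y≈-0.479780; I≈-5.092676, D=e−e_prev≈0.677696; u=0·(-0.479780)+1/4·(-5.092676)+1·0.677696≈-0.595473; next y=-3/5·(-0.520220)+1/4·(-0.595473)≈0.163264
n=6: y≈0.163264, sp=-1, e=sp−y≈-1.163264; I≈-6.255940, D=e−e_prev≈-0.683484; u=0·(-1.163264)+1/4·(-6.255940)+1·(-0.683484)≈-2.247468; next y=-3/5·0.163264+1/4·(-2.247468)≈-0.659825
n=7: y≈-0.659825, sp=5, e=sp−y≈5.659825; I≈-0.596115, D=e−e_prev≈6.823089; u=0·5.659825+1/4·(-0.596115)+1·6.823089≈6.674060; next y=-3/5·(-0.659825)+1/4·6.674060≈2.064410
n=8: y≈2.064410, sp=5, e=sp−y≈2.935590; I≈2.339475, D=e−e_prev≈-2.724236; u=0·2.935590+1/4·2.339475+1·(-2.724236)≈-2.139367; next y=-3/5·2.064410+1/4·(-2.139367)≈-1.773488
n=9: y≈-1.773488, sp=5, e=sp−y≈6.773488; I≈9.112963, D=e−e_prev≈3.837898; u=0·6.773488+1/4·9.112963+1·3.837898≈6.116139; next y=-3/5·(-1.773488)+1/4·6.116139≈2.593127
n=10: y≈2.593127, sp=5, e=sp−y≈2.406873; I≈11.519836, D=e−e_prev≈-4.366615; u=0·2.406873+1/4·11.519836+1·(-4.366615)≈-1.486656; next y=-3/5·2.593127+1/4·(-1.486656)≈-1.927541
n=11: y≈-1.927541, sp=5, e=sp−y≈6.927541; I≈18.447376, D=e−e_prev≈4.520668; u=0·6.927541+1/4·18.447376+1·4.520668≈9.132512; next y=-3/5·(-1.927541)+1/4·9.132512≈3.439652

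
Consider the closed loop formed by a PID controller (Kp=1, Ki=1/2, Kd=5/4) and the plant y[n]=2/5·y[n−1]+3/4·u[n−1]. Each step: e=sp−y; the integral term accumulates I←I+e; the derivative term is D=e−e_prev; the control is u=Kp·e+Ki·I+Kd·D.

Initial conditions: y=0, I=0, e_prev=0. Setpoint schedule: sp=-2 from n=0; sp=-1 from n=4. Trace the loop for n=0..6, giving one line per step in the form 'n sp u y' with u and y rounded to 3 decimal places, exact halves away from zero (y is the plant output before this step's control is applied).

(exact arithmetic carried between steps; '≈' marks a value shown rounded to 6 d.p. or computed from one; I and e_prev carry over from the previous line; the table rounds u and y to 3 d.p., halves away from zero)
n=0: y=0, sp=-2, e=sp−y=-2; I=-2, D=e−e_prev=-2; u=1·(-2)+1/2·(-2)+5/4·(-2)=-5.5; next y=2/5·0+3/4·(-5.5)=-4.125
n=1: y=-4.125, sp=-2, e=sp−y=2.125; I=0.125, D=e−e_prev=4.125; u=1·2.125+1/2·0.125+5/4·4.125=7.34375; next y=2/5·(-4.125)+3/4·7.34375≈3.857813
n=2: y≈3.857813, sp=-2, e=sp−y≈-5.857813; I≈-5.732813, D=e−e_prev≈-7.982813; u=1·(-5.857813)+1/2·(-5.732813)+5/4·(-7.982813)≈-18.702734; next y=2/5·3.857813+3/4·(-18.702734)≈-12.483926
n=3: y≈-12.483926, sp=-2, e=sp−y≈10.483926; I≈4.751113, D=e−e_prev≈16.341738; u=1·10.483926+1/2·4.751113+5/4·16.341738≈33.286655; next y=2/5·(-12.483926)+3/4·33.286655≈19.971421
n=4: y≈19.971421, sp=-1, e=sp−y≈-20.971421; I≈-16.220308, D=e−e_prev≈-31.455347; u=1·(-20.971421)+1/2·(-16.220308)+5/4·(-31.455347)≈-68.400759; next y=2/5·19.971421+3/4·(-68.400759)≈-43.312001
n=5: y≈-43.312001, sp=-1, e=sp−y≈42.312001; I≈26.091693, D=e−e_prev≈63.283422; u=1·42.312001+1/2·26.091693+5/4·63.283422≈134.462124; next y=2/5·(-43.312001)+3/4·134.462124≈83.521793
n=6: y≈83.521793, sp=-1, e=sp−y≈-84.521793; I≈-58.430100, D=e−e_prev≈-126.833793; u=1·(-84.521793)+1/2·(-58.430100)+5/4·(-126.833793)≈-272.279085; next y=2/5·83.521793+3/4·(-272.279085)≈-170.800596

0 -2 -5.500 0.000
1 -2 7.344 -4.125
2 -2 -18.703 3.858
3 -2 33.287 -12.484
4 -1 -68.401 19.971
5 -1 134.462 -43.312
6 -1 -272.279 83.522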